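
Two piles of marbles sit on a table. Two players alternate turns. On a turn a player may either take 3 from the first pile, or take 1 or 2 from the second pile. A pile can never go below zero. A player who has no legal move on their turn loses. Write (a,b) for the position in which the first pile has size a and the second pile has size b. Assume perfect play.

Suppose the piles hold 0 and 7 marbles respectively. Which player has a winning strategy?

Positions with no move are L. A position that does have a move is losing for the player to move precisely when every available move leads to a winning position for the opponent. Fill in the labels:
No move ever increases a pile, so every position that can arise here has a ≤ 0 and b ≤ 7; it is enough to label the cells with 0 ≤ a ≤ 0 and 0 ≤ b ≤ 7.
Every move lowers a or b (never raises either), so fill the grid row by row in increasing a, and left to right within a row: each cell's successors are then already labelled.
      b=0  b=1  b=2  b=3  b=4  b=5  b=6  b=7
a=0:    L    W    W    L    W    W    L    W
Cells with no legal move (terminal, hence L): (0,0).
The remaining L cells, each justified by listing all of its moves:
(0,3): →(0,2)(W), (0,1)(W) — all W, so L
(0,6): →(0,5)(W), (0,4)(W) — all W, so L
Every other cell has at least one move into one of the L cells above, so it is W.
From (0,7) the player to move can move to (0,6), reaching an L position.

The first player wins.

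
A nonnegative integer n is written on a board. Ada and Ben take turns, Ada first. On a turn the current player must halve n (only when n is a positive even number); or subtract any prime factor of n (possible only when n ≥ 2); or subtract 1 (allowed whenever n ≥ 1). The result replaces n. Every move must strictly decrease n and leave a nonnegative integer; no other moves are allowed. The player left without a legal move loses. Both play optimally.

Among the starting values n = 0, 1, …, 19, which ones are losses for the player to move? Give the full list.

Work bottom-up. With no move the player to move loses. Otherwise the position is W if at least one move leads to an L position for the opponent, and L if every move leads to a W.
n=0: no move → L
n=1: W (go to 0, an L position)
n=2: W (go to 0, an L position)
n=3: W (go to 0, an L position)
n=4: L (options 2(W), 3(W) are all W)
n=5: W (go to 0, an L position)
n=6: W (go to 4, an L position)
n=7: W (go to 0, an L position)
n=8: W (go to 4, an L position)
n=9: L (options 6(W), 8(W) are all W)
n=10: W (go to 9, an L position)
n=11: W (go to 0, an L position)
n=12: W (go to 9, an L position)
n=13: W (go to 0, an L position)
n=14: L (options 7(W), 12(W), 13(W) are all W)
n=15: W (go to 14, an L position)
n=16: W (go to 14, an L position)
n=17: W (go to 0, an L position)
n=18: W (go to 9, an L position)
n=19: W (go to 0, an L position)
The losing starting values of n are exactly the entries labelled L in this table (4 of them).

0, 4, 9, 14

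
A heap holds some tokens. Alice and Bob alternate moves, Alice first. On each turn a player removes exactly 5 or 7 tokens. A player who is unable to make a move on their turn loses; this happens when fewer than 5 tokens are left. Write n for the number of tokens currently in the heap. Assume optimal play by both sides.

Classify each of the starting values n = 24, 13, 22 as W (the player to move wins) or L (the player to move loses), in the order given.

24: L, 13: L, 22: W

Positions with no move are L. A position that does have a move is losing for the player to move precisely when every available move leads to a winning position for the opponent. Fill in the labels:
n=0: no move → L
n=1: no move → L
n=2: no move → L
n=3: no move → L
n=4: no move → L
n=5: →0(L), so W
n=6: →1(L), so W
n=7: →2(L), so W
n=8: →3(L), so W
n=9: →4(L), so W
n=10: →3(L), so W
n=11: →4(L), so W
n=12: →7(W), 5(W) — all W, so L
n=13: →8(W), 6(W) — all W, so L
n=14: →9(W), 7(W) — all W, so L
n=15: →10(W), 8(W) — all W, so L
n=16: →11(W), 9(W) — all W, so L
n=17: →12(L), so W
n=18: →13(L), so W
n=19: →14(L), so W
n=20: →15(L), so W
n=21: →16(L), so W
n=22: →15(L), so W
n=23: →16(L), so W
n=24: →19(W), 17(W) — all W, so L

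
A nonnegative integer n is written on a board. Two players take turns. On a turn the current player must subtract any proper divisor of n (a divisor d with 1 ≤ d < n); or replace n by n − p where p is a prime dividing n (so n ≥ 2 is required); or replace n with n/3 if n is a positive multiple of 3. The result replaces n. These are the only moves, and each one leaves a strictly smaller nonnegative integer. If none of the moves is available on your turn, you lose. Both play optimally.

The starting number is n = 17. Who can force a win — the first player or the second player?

The first player wins.

Build the W/L table. Terminal = L. A non-terminal position is W if it has a move to some L; otherwise it is L.
n=0: no move → L
n=1: no move → L
n=2: W (go to 0, an L position)
n=3: W (go to 0, an L position)
n=4: L (options 2(W), 3(W) are all W)
n=5: W (go to 0, an L position)
n=6: W (go to 4, an L position)
n=7: W (go to 0, an L position)
n=8: W (go to 4, an L position)
n=9: L (options 3(W), 6(W), 8(W) are all W)
n=10: W (go to 9, an L position)
n=11: W (go to 0, an L position)
n=12: W (go to 4, an L position)
n=13: W (go to 0, an L position)
n=14: L (options 7(W), 12(W), 13(W) are all W)
n=15: W (go to 14, an L position)
n=16: W (go to 14, an L position)
n=17: W (go to 0, an L position)
The starting position 17 is W: the player to move should move to 0, handing over an L position.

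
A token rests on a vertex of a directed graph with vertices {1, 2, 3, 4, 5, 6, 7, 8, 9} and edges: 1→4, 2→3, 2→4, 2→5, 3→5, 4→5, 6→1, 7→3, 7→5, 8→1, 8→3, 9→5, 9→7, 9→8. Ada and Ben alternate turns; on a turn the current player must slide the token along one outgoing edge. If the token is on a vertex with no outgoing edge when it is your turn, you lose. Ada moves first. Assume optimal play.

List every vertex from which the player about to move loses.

1, 5

Label each position W (a win for the player to move) or L (a loss). A position with no legal move is L; any other position is W exactly when some move reaches an L, and L when every move reaches a W.
Every edge goes from a vertex to one that appears earlier in the order 5, 4, 3, 2, 7, 1, 8, 6, 9, so processing vertices in that order labels each vertex after all of its successors.
5: no outgoing edge → L
4: W (go to 5, an L position)
3: W (go to 5, an L position)
2: W (go to 5, an L position)
7: W (go to 5, an L position)
1: L (sole option 4(W) is W)
8: W (go to 1, an L position)
6: W (go to 1, an L position)
9: W (go to 5, an L position)
The losing starting vertices are exactly the entries labelled L in this table (2 of them).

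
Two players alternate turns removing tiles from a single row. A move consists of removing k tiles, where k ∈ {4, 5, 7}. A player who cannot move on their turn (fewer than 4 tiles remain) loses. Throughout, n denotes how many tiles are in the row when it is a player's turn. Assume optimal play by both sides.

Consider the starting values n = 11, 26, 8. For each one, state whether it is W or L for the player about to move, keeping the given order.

Compute win/loss labels from the base case upward. A position with no move is L. Any other position is W if it can reach an L in one move, else L.
n=0: no move → L
n=1: no move → L
n=2: no move → L
n=3: no move → L
n=4: reaches L-position 0 → W
n=5: reaches L-position 1 → W
n=6: reaches L-position 2 → W
n=7: reaches L-position 3 → W
n=8: reaches L-position 3 → W
n=9: reaches L-position 2 → W
n=10: reaches L-position 3 → W
n=11: only reaches 7(W), 6(W), 4(W), all W → L
n=12: only reaches 8(W), 7(W), 5(W), all W → L
n=13: only reaches 9(W), 8(W), 6(W), all W → L
n=14: only reaches 10(W), 9(W), 7(W), all W → L
n=15: reaches L-position 11 → W
n=16: reaches L-position 12 → W
n=17: reaches L-position 13 → W
n=18: reaches L-position 14 → W
n=19: reaches L-position 14 → W
n=20: reaches L-position 13 → W
n=21: reaches L-position 14 → W
n=22: only reaches 18(W), 17(W), 15(W), all W → L
n=23: only reaches 19(W), 18(W), 16(W), all W → L
n=24: only reaches 20(W), 19(W), 17(W), all W → L
n=25: only reaches 21(W), 20(W), 18(W), all W → L
n=26: reaches L-position 22 → W

11: L, 26: W, 8: W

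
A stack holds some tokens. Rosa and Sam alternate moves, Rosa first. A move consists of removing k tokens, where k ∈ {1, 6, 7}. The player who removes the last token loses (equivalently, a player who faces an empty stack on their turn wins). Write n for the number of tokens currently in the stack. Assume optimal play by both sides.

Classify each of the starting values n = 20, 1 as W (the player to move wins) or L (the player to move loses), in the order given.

Work bottom-up. With no move the player to move wins. Otherwise the position is W if at least one move leads to an L position for the opponent, and L if every move leads to a W.
n=0: no move; the opponent has just taken the last token and therefore loses → W
n=1: only reaches 0(W), which is W → L
n=2: reaches L-position 1 → W
n=3: only reaches 2(W), which is W → L
n=4: reaches L-position 3 → W
n=5: only reaches 4(W), which is W → L
n=6: reaches L-position 5 → W
n=7: reaches L-position 1 → W
n=8: reaches L-position 1 → W
n=9: reaches L-position 3 → W
n=10: reaches L-position 3 → W
n=11: reaches L-position 5 → W
n=12: reaches L-position 5 → W
n=13: only reaches 12(W), 7(W), 6(W), all W → L
n=14: reaches L-position 13 → W
n=15: only reaches 14(W), 9(W), 8(W), all W → L
n=16: reaches L-position 15 → W
n=17: only reaches 16(W), 11(W), 10(W), all W → L
n=18: reaches L-position 17 → W
n=19: reaches L-position 13 → W
n=20: reaches L-position 13 → W

20: W, 1: L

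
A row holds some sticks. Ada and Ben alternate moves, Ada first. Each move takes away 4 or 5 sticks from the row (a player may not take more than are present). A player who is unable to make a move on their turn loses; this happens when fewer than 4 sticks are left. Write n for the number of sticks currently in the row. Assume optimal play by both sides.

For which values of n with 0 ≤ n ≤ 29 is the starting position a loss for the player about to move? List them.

Work bottom-up. With no move the player to move loses. Otherwise the position is W if at least one move leads to an L position for the opponent, and L if every move leads to a W.
n=0: no move → L
n=1: no move → L
n=2: no move → L
n=3: no move → L
n=4: reaches L-position 0 → W
n=5: reaches L-position 1 → W
n=6: reaches L-position 2 → W
n=7: reaches L-position 3 → W
n=8: reaches L-position 3 → W
n=9: only reaches 5(W), 4(W), all W → L
n=10: only reaches 6(W), 5(W), all W → L
n=11: only reaches 7(W), 6(W), all W → L
n=12: only reaches 8(W), 7(W), all W → L
n=13: reaches L-position 9 → W
n=14: reaches L-position 10 → W
n=15: reaches L-position 11 → W
n=16: reaches L-position 12 → W
n=17: reaches L-position 12 → W
n=18: only reaches 14(W), 13(W), all W → L
n=19: only reaches 15(W), 14(W), all W → L
n=20: only reaches 16(W), 15(W), all W → L
n=21: only reaches 17(W), 16(W), all W → L
n=22: reaches L-position 18 → W
n=23: reaches L-position 19 → W
n=24: reaches L-position 20 → W
n=25: reaches L-position 21 → W
n=26: reaches L-position 21 → W
n=27: only reaches 23(W), 22(W), all W → L
n=28: only reaches 24(W), 23(W), all W → L
n=29: only reaches 25(W), 24(W), all W → L
Reading off the rows marked L gives the requested list; there are 15 such values of n.

0, 1, 2, 3, 9, 10, 11, 12, 18, 19, 20, 21, 27, 28, 29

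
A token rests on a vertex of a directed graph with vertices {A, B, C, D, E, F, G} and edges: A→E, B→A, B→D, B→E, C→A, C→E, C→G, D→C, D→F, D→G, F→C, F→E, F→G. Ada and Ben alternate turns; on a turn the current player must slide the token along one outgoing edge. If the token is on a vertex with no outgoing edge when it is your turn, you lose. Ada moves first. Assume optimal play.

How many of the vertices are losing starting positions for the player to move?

Label each position W (a win for the player to move) or L (a loss). A position with no legal move is L; any other position is W exactly when some move reaches an L, and L when every move reaches a W.
Every edge goes from a vertex to one that appears earlier in the order G, E, A, C, F, D, B, so processing vertices in that order labels each vertex after all of its successors.
G: no outgoing edge → L
E: no outgoing edge → L
A: reaches L-position E → W
C: reaches L-position E → W
F: reaches L-position E → W
D: reaches L-position G → W
B: reaches L-position E → W
The L vertices are E, G; that is 2 in all.

2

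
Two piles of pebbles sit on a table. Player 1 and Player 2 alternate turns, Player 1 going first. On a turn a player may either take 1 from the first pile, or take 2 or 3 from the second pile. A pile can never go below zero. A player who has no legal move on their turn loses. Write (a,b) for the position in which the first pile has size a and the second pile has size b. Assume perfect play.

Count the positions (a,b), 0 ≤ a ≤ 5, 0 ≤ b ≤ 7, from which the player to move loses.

Positions with no move are L. A position that does have a move is losing for the player to move precisely when every available move leads to a winning position for the opponent. Fill in the labels:
Every move lowers a or b (never raises either), so fill the grid row by row in increasing a, and left to right within a row: each cell's successors are then already labelled.
      b=0  b=1  b=2  b=3  b=4  b=5  b=6  b=7
a=0:    L    L    W    W    W    L    L    W
a=1:    W    W    L    L    W    W    W    L
a=2:    L    L    W    W    W    L    L    W
a=3:    W    W    L    L    W    W    W    L
a=4:    L    L    W    W    W    L    L    W
a=5:    W    W    L    L    W    W    W    L
Cells with no legal move (terminal, hence L): (0,0), (0,1).
The remaining L cells, each justified by listing all of its moves:
(0,5): →(0,3)(W), (0,2)(W) — all W, so L
(0,6): →(0,4)(W), (0,3)(W) — all W, so L
(1,2): →(0,2)(W), (1,0)(W) — all W, so L
(1,3): →(0,3)(W), (1,1)(W), (1,0)(W) — all W, so L
(1,7): →(0,7)(W), (1,5)(W), (1,4)(W) — all W, so L
(2,0): →(1,0)(W) only, which is W, so L
(2,1): →(1,1)(W) only, which is W, so L
(2,5): →(1,5)(W), (2,3)(W), (2,2)(W) — all W, so L
(2,6): →(1,6)(W), (2,4)(W), (2,3)(W) — all W, so L
(3,2): →(2,2)(W), (3,0)(W) — all W, so L
(3,3): →(2,3)(W), (3,1)(W), (3,0)(W) — all W, so L
(3,7): →(2,7)(W), (3,5)(W), (3,4)(W) — all W, so L
(4,0): →(3,0)(W) only, which is W, so L
(4,1): →(3,1)(W) only, which is W, so L
(4,5): →(3,5)(W), (4,3)(W), (4,2)(W) — all W, so L
(4,6): →(3,6)(W), (4,4)(W), (4,3)(W) — all W, so L
(5,2): →(4,2)(W), (5,0)(W) — all W, so L
(5,3): →(4,3)(W), (5,1)(W), (5,0)(W) — all W, so L
(5,7): →(4,7)(W), (5,5)(W), (5,4)(W) — all W, so L
Every other cell has at least one move into one of the L cells above, so it is W.
L cells per row: a=0: 4, a=1: 3, a=2: 4, a=3: 3, a=4: 4, a=5: 3; total 21.

21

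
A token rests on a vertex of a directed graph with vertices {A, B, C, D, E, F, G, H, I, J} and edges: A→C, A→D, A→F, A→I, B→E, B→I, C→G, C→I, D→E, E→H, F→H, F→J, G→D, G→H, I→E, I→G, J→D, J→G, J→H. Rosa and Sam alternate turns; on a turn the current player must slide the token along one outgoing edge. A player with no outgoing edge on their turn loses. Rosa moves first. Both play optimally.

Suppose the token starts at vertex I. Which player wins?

Sam wins.

Work bottom-up. With no move the player to move loses. Otherwise the position is W if at least one move leads to an L position for the opponent, and L if every move leads to a W.
Every edge goes from a vertex to one that appears earlier in the order H, E, D, G, I, J, F, B, C, A, so processing vertices in that order labels each vertex after all of its successors.
H: no outgoing edge → L
E: W (go to H, an L position)
D: L (sole option E(W) is W)
G: W (go to D, an L position)
I: L (options G(W), E(W) are all W)
J: W (go to D, an L position)
F: W (go to H, an L position)
B: W (go to I, an L position)
C: W (go to I, an L position)
A: W (go to I, an L position)
The starting position I is L: whatever Rosa does, the opponent receives a W position.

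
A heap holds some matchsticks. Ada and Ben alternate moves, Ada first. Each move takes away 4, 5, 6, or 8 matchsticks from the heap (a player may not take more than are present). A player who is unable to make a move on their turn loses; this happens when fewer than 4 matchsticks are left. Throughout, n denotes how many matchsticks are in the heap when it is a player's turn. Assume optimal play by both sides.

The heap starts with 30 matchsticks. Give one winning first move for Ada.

Remove 4, leaving 26.

Compute win/loss labels from the base case upward. A position with no move is L. Any other position is W if it can reach an L in one move, else L.
n=0: no move → L
n=1: no move → L
n=2: no move → L
n=3: no move → L
n=4: reaches L-position 0 → W
n=5: reaches L-position 1 → W
n=6: reaches L-position 2 → W
n=7: reaches L-position 3 → W
n=8: reaches L-position 3 → W
n=9: reaches L-position 3 → W
n=10: reaches L-position 2 → W
n=11: reaches L-position 3 → W
n=12: only reaches 8(W), 7(W), 6(W), 4(W), all W → L
n=13: only reaches 9(W), 8(W), 7(W), 5(W), all W → L
n=14: only reaches 10(W), 9(W), 8(W), 6(W), all W → L
n=15: only reaches 11(W), 10(W), 9(W), 7(W), all W → L
n=16: reaches L-position 12 → W
n=17: reaches L-position 13 → W
n=18: reaches L-position 14 → W
n=19: reaches L-position 15 → W
n=20: reaches L-position 15 → W
n=21: reaches L-position 15 → W
n=22: reaches L-position 14 → W
n=23: reaches L-position 15 → W
n=24: only reaches 20(W), 19(W), 18(W), 16(W), all W → L
n=25: only reaches 21(W), 20(W), 19(W), 17(W), all W → L
n=26: only reaches 22(W), 21(W), 20(W), 18(W), all W → L
n=27: only reaches 23(W), 22(W), 21(W), 19(W), all W → L
n=28: reaches L-position 24 → W
n=29: reaches L-position 25 → W
n=30: reaches L-position 26 → W
From 30, the L positions reachable in one move are: 26, 25, 24. Any move reaching one of these is winning.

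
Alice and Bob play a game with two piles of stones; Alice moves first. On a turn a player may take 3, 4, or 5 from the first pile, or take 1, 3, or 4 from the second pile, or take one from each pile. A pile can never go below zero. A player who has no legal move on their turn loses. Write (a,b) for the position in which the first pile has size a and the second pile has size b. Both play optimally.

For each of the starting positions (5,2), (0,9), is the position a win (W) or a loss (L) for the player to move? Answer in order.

Compute win/loss labels from the base case upward. A position with no move is L. Any other position is W if it can reach an L in one move, else L.
No move ever increases a pile, so every position that can arise here has a ≤ 5 and b ≤ 9; it is enough to label the cells with 0 ≤ a ≤ 5 and 0 ≤ b ≤ 9.
Every move lowers a or b (never raises either), so fill the grid row by row in increasing a, and left to right within a row: each cell's successors are then already labelled.
      b=0  b=1  b=2  b=3  b=4  b=5  b=6  b=7  b=8  b=9
a=0:    L    W    L    W    W    W    W    L    W    L
a=1:    L    W    L    W    W    W    W    L    W    L
a=2:    L    W    L    W    W    W    W    L    W    L
a=3:    W    W    W    W    L    W    L    W    W    W
a=4:    W    L    W    L    W    W    W    W    L    W
a=5:    W    L    W    L    W    W    W    W    L    W
Cells with no legal move (terminal, hence L): (0,0), (1,0), (2,0).
The remaining L cells, each justified by listing all of its moves:
(0,2): only reaches (0,1)(W), which is W → L
(0,7): only reaches (0,6)(W), (0,4)(W), (0,3)(W), all W → L
(0,9): only reaches (0,8)(W), (0,6)(W), (0,5)(W), all W → L
(1,2): only reaches (1,1)(W), (0,1)(W), all W → L
(1,7): only reaches (1,6)(W), (1,4)(W), (1,3)(W), (0,6)(W), all W → L
(1,9): only reaches (1,8)(W), (1,6)(W), (1,5)(W), (0,8)(W), all W → L
(2,2): only reaches (2,1)(W), (1,1)(W), all W → L
(2,7): only reaches (2,6)(W), (2,4)(W), (2,3)(W), (1,6)(W), all W → L
(2,9): only reaches (2,8)(W), (2,6)(W), (2,5)(W), (1,8)(W), all W → L
(3,4): only reaches (0,4)(W), (3,3)(W), (3,1)(W), (3,0)(W), (2,3)(W), all W → L
(3,6): only reaches (0,6)(W), (3,5)(W), (3,3)(W), (3,2)(W), (2,5)(W), all W → L
(4,1): only reaches (1,1)(W), (0,1)(W), (4,0)(W), (3,0)(W), all W → L
(4,3): only reaches (1,3)(W), (0,3)(W), (4,2)(W), (4,0)(W), (3,2)(W), all W → L
(4,8): only reaches (1,8)(W), (0,8)(W), (4,7)(W), (4,5)(W), (4,4)(W), (3,7)(W), all W → L
(5,1): only reaches (2,1)(W), (1,1)(W), (0,1)(W), (5,0)(W), (4,0)(W), all W → L
(5,3): only reaches (2,3)(W), (1,3)(W), (0,3)(W), (5,2)(W), (5,0)(W), (4,2)(W), all W → L
(5,8): only reaches (2,8)(W), (1,8)(W), (0,8)(W), (5,7)(W), (5,5)(W), (5,4)(W), (4,7)(W), all W → L
Every other cell has at least one move into one of the L cells above, so it is W.
(5,2): the move to (2,2) reaches an L cell, so W
(0,9): one of the L cells justified above, so L

(5,2): W, (0,9): L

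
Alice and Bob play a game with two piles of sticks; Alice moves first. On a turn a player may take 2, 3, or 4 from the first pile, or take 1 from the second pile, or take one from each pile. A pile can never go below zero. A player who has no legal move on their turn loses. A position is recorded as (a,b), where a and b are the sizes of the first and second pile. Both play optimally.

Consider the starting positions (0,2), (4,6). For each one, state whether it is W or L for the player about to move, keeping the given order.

Compute win/loss labels from the base case upward. A position with no move is L. Any other position is W if it can reach an L in one move, else L.
No move ever increases a pile, so every position that can arise here has a ≤ 4 and b ≤ 6; it is enough to label the cells with 0 ≤ a ≤ 4 and 0 ≤ b ≤ 6.
Every move lowers a or b (never raises either), so fill the grid row by row in increasing a, and left to right within a row: each cell's successors are then already labelled.
      b=0  b=1  b=2  b=3  b=4  b=5  b=6
a=0:    L    W    L    W    L    W    L
a=1:    L    W    L    W    L    W    L
a=2:    W    W    W    W    W    W    W
a=3:    W    L    W    L    W    L    W
a=4:    W    L    W    L    W    L    W
Cells with no legal move (terminal, hence L): (0,0), (1,0).
The remaining L cells, each justified by listing all of its moves:
(0,2): →(0,1)(W) only, which is W, so L
(0,4): →(0,3)(W) only, which is W, so L
(0,6): →(0,5)(W) only, which is W, so L
(1,2): →(1,1)(W), (0,1)(W) — all W, so L
(1,4): →(1,3)(W), (0,3)(W) — all W, so L
(1,6): →(1,5)(W), (0,5)(W) — all W, so L
(3,1): →(1,1)(W), (0,1)(W), (3,0)(W), (2,0)(W) — all W, so L
(3,3): →(1,3)(W), (0,3)(W), (3,2)(W), (2,2)(W) — all W, so L
(3,5): →(1,5)(W), (0,5)(W), (3,4)(W), (2,4)(W) — all W, so L
(4,1): →(2,1)(W), (1,1)(W), (0,1)(W), (4,0)(W), (3,0)(W) — all W, so L
(4,3): →(2,3)(W), (1,3)(W), (0,3)(W), (4,2)(W), (3,2)(W) — all W, so L
(4,5): →(2,5)(W), (1,5)(W), (0,5)(W), (4,4)(W), (3,4)(W) — all W, so L
Every other cell has at least one move into one of the L cells above, so it is W.
(0,2): one of the L cells justified above, so L
(4,6): the move to (1,6) reaches an L cell, so W

(0,2): L, (4,6): W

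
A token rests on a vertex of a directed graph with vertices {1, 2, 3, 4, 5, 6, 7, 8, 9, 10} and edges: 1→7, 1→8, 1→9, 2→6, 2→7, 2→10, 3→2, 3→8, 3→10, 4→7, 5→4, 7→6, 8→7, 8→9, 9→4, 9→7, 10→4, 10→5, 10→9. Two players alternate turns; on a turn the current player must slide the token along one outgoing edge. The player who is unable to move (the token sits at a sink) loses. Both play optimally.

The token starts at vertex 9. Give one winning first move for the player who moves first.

Move to 4.

Work bottom-up. With no move the player to move loses. Otherwise the position is W if at least one move leads to an L position for the opponent, and L if every move leads to a W.
Every edge goes from a vertex to one that appears earlier in the order 6, 7, 4, 5, 9, 10, 8, 2, 1, 3, so processing vertices in that order labels each vertex after all of its successors.
6: no outgoing edge → L
7: →6(L), so W
4: →7(W) only, which is W, so L
5: →4(L), so W
9: →4(L), so W
10: →4(L), so W
8: →9(W), 7(W) — all W, so L
2: →6(L), so W
1: →8(L), so W
3: →8(L), so W
From 9, the L positions reachable in one move are: 4.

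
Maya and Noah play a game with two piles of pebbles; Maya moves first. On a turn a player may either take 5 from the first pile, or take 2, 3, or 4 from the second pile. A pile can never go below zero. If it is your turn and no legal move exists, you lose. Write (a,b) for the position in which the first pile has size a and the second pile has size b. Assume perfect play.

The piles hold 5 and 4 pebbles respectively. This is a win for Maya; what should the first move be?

Move to (5,2).

Classify positions by backward induction: terminal positions (no move available) are L. From any other position, the mover wins iff some move reaches an L.
No move ever increases a pile, so every position that can arise here has a ≤ 5 and b ≤ 4; it is enough to label the cells with 0 ≤ a ≤ 5 and 0 ≤ b ≤ 4.
Every move lowers a or b (never raises either), so fill the grid row by row in increasing a, and left to right within a row: each cell's successors are then already labelled.
      b=0  b=1  b=2  b=3  b=4
a=0:    L    L    W    W    W
a=1:    L    L    W    W    W
a=2:    L    L    W    W    W
a=3:    L    L    W    W    W
a=4:    L    L    W    W    W
a=5:    W    W    L    L    W
Cells with no legal move (terminal, hence L): (0,0), (0,1), (1,0), (1,1), (2,0), (2,1), (3,0), (3,1), (4,0), (4,1).
The remaining L cells, each justified by listing all of its moves:
(5,2): moves to (0,2)(W), (5,0)(W); every one is W ⇒ L
(5,3): moves to (0,3)(W), (5,1)(W), (5,0)(W); every one is W ⇒ L
Every other cell has at least one move into one of the L cells above, so it is W.
From (5,4), the L positions reachable in one move are: (5,2).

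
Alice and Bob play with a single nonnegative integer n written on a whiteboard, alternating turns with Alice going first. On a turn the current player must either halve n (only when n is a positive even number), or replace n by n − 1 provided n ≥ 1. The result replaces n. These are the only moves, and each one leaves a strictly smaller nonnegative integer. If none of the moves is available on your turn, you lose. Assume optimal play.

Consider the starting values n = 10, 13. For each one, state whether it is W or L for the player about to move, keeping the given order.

10: W, 13: L

Work bottom-up. With no move the player to move loses. Otherwise the position is W if at least one move leads to an L position for the opponent, and L if every move leads to a W.
n=0: no move → L
n=1: →0(L), so W
n=2: →1(W) only, which is W, so L
n=3: →2(L), so W
n=4: →2(L), so W
n=5: →4(W) only, which is W, so L
n=6: →5(L), so W
n=7: →6(W) only, which is W, so L
n=8: →7(L), so W
n=9: →8(W) only, which is W, so L
n=10: →5(L), so W
n=11: →10(W) only, which is W, so L
n=12: →11(L), so W
n=13: →12(W) only, which is W, so L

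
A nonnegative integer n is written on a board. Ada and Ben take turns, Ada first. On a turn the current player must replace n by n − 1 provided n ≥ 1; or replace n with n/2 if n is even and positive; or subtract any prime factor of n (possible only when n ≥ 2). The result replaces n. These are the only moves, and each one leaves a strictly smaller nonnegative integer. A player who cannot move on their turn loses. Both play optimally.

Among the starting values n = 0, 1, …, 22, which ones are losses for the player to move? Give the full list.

0, 4, 9, 14, 20

Label each position W (a win for the player to move) or L (a loss). A position with no legal move is L; any other position is W exactly when some move reaches an L, and L when every move reaches a W.
n=0: no move → L
n=1: W (go to 0, an L position)
n=2: W (go to 0, an L position)
n=3: W (go to 0, an L position)
n=4: L (options 2(W), 3(W) are all W)
n=5: W (go to 0, an L position)
n=6: W (go to 4, an L position)
n=7: W (go to 0, an L position)
n=8: W (go to 4, an L position)
n=9: L (options 6(W), 8(W) are all W)
n=10: W (go to 9, an L position)
n=11: W (go to 0, an L position)
n=12: W (go to 9, an L position)
n=13: W (go to 0, an L position)
n=14: L (options 7(W), 12(W), 13(W) are all W)
n=15: W (go to 14, an L position)
n=16: W (go to 14, an L position)
n=17: W (go to 0, an L position)
n=18: W (go to 9, an L position)
n=19: W (go to 0, an L position)
n=20: L (options 10(W), 15(W), 18(W), 19(W) are all W)
n=21: W (go to 14, an L position)
n=22: W (go to 20, an L position)
Reading off the rows marked L gives the requested list; there are 5 such values of n.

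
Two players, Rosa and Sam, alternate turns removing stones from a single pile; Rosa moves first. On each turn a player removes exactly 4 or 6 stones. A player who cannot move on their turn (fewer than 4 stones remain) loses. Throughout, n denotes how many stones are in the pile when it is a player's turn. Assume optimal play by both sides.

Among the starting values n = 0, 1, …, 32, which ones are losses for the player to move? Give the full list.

Build the W/L table. Terminal = L. A non-terminal position is W if it has a move to some L; otherwise it is L.
n=0: no move → L
n=1: no move → L
n=2: no move → L
n=3: no move → L
n=4: can move to 0, which is L ⇒ W
n=5: can move to 1, which is L ⇒ W
n=6: can move to 2, which is L ⇒ W
n=7: can move to 3, which is L ⇒ W
n=8: can move to 2, which is L ⇒ W
n=9: can move to 3, which is L ⇒ W
n=10: moves to 6(W), 4(W); every one is W ⇒ L
n=11: moves to 7(W), 5(W); every one is W ⇒ L
n=12: moves to 8(W), 6(W); every one is W ⇒ L
n=13: moves to 9(W), 7(W); every one is W ⇒ L
n=14: can move to 10, which is L ⇒ W
n=15: can move to 11, which is L ⇒ W
n=16: can move to 12, which is L ⇒ W
n=17: can move to 13, which is L ⇒ W
n=18: can move to 12, which is L ⇒ W
n=19: can move to 13, which is L ⇒ W
n=20: moves to 16(W), 14(W); every one is W ⇒ L
n=21: moves to 17(W), 15(W); every one is W ⇒ L
n=22: moves to 18(W), 16(W); every one is W ⇒ L
n=23: moves to 19(W), 17(W); every one is W ⇒ L
n=24: can move to 20, which is L ⇒ W
n=25: can move to 21, which is L ⇒ W
n=26: can move to 22, which is L ⇒ W
n=27: can move to 23, which is L ⇒ W
n=28: can move to 22, which is L ⇒ W
n=29: can move to 23, which is L ⇒ W
n=30: moves to 26(W), 24(W); every one is W ⇒ L
n=31: moves to 27(W), 25(W); every one is W ⇒ L
n=32: moves to 28(W), 26(W); every one is W ⇒ L
Reading off the rows marked L gives the requested list; there are 15 such values of n.

0, 1, 2, 3, 10, 11, 12, 13, 20, 21, 22, 23, 30, 31, 32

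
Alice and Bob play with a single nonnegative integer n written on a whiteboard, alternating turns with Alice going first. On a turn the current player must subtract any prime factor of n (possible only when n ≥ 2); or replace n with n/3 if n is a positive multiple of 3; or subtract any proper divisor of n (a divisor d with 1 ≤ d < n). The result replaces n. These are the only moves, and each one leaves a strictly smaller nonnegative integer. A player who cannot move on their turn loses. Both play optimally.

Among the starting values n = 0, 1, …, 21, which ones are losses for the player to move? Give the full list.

Work bottom-up. With no move the player to move loses. Otherwise the position is W if at least one move leads to an L position for the opponent, and L if every move leads to a W.
n=0: no move → L
n=1: no move → L
n=2: can move to 0, which is L ⇒ W
n=3: can move to 0, which is L ⇒ W
n=4: moves to 2(W), 3(W); every one is W ⇒ L
n=5: can move to 0, which is L ⇒ W
n=6: can move to 4, which is L ⇒ W
n=7: can move to 0, which is L ⇒ W
n=8: can move to 4, which is L ⇒ W
n=9: moves to 3(W), 6(W), 8(W); every one is W ⇒ L
n=10: can move to 9, which is L ⇒ W
n=11: can move to 0, which is L ⇒ W
n=12: can move to 4, which is L ⇒ W
n=13: can move to 0, which is L ⇒ W
n=14: moves to 7(W), 12(W), 13(W); every one is W ⇒ L
n=15: can move to 14, which is L ⇒ W
n=16: can move to 14, which is L ⇒ W
n=17: can move to 0, which is L ⇒ W
n=18: can move to 9, which is L ⇒ W
n=19: can move to 0, which is L ⇒ W
n=20: moves to 10(W), 15(W), 16(W), 18(W), 19(W); every one is W ⇒ L
n=21: can move to 14, which is L ⇒ W
Reading off the rows marked L gives the requested list; there are 6 such values of n.

0, 1, 4, 9, 14, 20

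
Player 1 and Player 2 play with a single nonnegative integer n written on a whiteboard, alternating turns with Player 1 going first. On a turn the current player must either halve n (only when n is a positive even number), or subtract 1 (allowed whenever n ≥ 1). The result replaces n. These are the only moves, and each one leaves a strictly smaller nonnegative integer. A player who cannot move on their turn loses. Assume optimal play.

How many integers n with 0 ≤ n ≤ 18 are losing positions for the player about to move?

9

Compute win/loss labels from the base case upward. A position with no move is L. Any other position is W if it can reach an L in one move, else L.
n=0: no move → L
n=1: reaches L-position 0 → W
n=2: only reaches 1(W), which is W → L
n=3: reaches L-position 2 → W
n=4: reaches L-position 2 → W
n=5: only reaches 4(W), which is W → L
n=6: reaches L-position 5 → W
n=7: only reaches 6(W), which is W → L
n=8: reaches L-position 7 → W
n=9: only reaches 8(W), which is W → L
n=10: reaches L-position 5 → W
n=11: only reaches 10(W), which is W → L
n=12: reaches L-position 11 → W
n=13: only reaches 12(W), which is W → L
n=14: reaches L-position 7 → W
n=15: only reaches 14(W), which is W → L
n=16: reaches L-position 15 → W
n=17: only reaches 16(W), which is W → L
n=18: reaches L-position 9 → W
L entries with 0 ≤ n ≤ 18: n = 0, 2, 5, 7, 9, 11, 13, 15, 17; that makes 9.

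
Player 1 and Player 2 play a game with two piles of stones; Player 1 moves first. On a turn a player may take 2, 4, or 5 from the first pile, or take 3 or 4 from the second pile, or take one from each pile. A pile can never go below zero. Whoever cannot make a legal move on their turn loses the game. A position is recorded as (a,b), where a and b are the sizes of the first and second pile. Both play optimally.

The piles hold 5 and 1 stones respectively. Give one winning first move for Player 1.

Use the standard recursion: the mover loses at a terminal position; elsewhere, the mover wins exactly when some move hands the opponent an L position.
No move ever increases a pile, so every position that can arise here has a ≤ 5 and b ≤ 1; it is enough to label the cells with 0 ≤ a ≤ 5 and 0 ≤ b ≤ 1.
Every move lowers a or b (never raises either), so fill the grid row by row in increasing a, and left to right within a row: each cell's successors are then already labelled.
      b=0  b=1
a=0:    L    L
a=1:    L    W
a=2:    W    W
a=3:    W    L
a=4:    W    W
a=5:    W    W
Cells with no legal move (terminal, hence L): (0,0), (0,1), (1,0).
The remaining L cells, each justified by listing all of its moves:
(3,1): →(1,1)(W), (2,0)(W) — all W, so L
Every other cell has at least one move into one of the L cells above, so it is W.
From (5,1), the L positions reachable in one move are: (3,1), (0,1). Any move reaching one of these is winning.

Move to (3,1).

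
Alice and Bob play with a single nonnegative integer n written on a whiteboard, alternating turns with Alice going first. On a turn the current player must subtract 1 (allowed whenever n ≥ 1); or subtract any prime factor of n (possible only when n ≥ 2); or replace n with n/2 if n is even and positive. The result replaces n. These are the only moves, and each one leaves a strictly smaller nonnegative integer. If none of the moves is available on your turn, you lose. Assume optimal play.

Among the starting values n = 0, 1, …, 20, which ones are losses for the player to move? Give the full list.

Classify positions by backward induction: terminal positions (no move available) are L. From any other position, the mover wins iff some move reaches an L.
n=0: no move → L
n=1: can move to 0, which is L ⇒ W
n=2: can move to 0, which is L ⇒ W
n=3: can move to 0, which is L ⇒ W
n=4: moves to 2(W), 3(W); every one is W ⇒ L
n=5: can move to 0, which is L ⇒ W
n=6: can move to 4, which is L ⇒ W
n=7: can move to 0, which is L ⇒ W
n=8: can move to 4, which is L ⇒ W
n=9: moves to 6(W), 8(W); every one is W ⇒ L
n=10: can move to 9, which is L ⇒ W
n=11: can move to 0, which is L ⇒ W
n=12: can move to 9, which is L ⇒ W
n=13: can move to 0, which is L ⇒ W
n=14: moves to 7(W), 12(W), 13(W); every one is W ⇒ L
n=15: can move to 14, which is L ⇒ W
n=16: can move to 14, which is L ⇒ W
n=17: can move to 0, which is L ⇒ W
n=18: can move to 9, which is L ⇒ W
n=19: can move to 0, which is L ⇒ W
n=20: moves to 10(W), 15(W), 18(W), 19(W); every one is W ⇒ L
Reading off the rows marked L gives the requested list; there are 5 such values of n.

0, 4, 9, 14, 20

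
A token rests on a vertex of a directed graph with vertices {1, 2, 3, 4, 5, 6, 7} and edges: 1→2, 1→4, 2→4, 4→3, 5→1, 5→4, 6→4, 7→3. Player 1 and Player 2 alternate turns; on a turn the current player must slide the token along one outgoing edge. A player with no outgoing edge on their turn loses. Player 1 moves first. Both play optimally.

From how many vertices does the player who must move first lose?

Positions with no move are L. A position that does have a move is losing for the player to move precisely when every available move leads to a winning position for the opponent. Fill in the labels:
Every edge goes from a vertex to one that appears earlier in the order 3, 4, 6, 2, 1, 7, 5, so processing vertices in that order labels each vertex after all of its successors.
3: no outgoing edge → L
4: can move to 3, which is L ⇒ W
6: the only move is to 4(W), a W ⇒ L
2: the only move is to 4(W), a W ⇒ L
1: can move to 2, which is L ⇒ W
7: can move to 3, which is L ⇒ W
5: moves to 1(W), 4(W); every one is W ⇒ L
The L vertices are 2, 3, 5, 6; that is 4 in all.

4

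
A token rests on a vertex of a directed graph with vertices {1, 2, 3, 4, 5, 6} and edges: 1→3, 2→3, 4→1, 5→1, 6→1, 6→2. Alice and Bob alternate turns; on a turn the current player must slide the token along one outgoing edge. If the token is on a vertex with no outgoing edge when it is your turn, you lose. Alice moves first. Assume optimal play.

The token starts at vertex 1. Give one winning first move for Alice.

Move to 3.

Build the W/L table. Terminal = L. A non-terminal position is W if it has a move to some L; otherwise it is L.
Every edge goes from a vertex to one that appears earlier in the order 3, 1, 2, 6, 4, 5, so processing vertices in that order labels each vertex after all of its successors.
3: no outgoing edge → L
1: →3(L), so W
2: →3(L), so W
6: →2(W), 1(W) — all W, so L
4: →1(W) only, which is W, so L
5: →1(W) only, which is W, so L
From 1, the L positions reachable in one move are: 3.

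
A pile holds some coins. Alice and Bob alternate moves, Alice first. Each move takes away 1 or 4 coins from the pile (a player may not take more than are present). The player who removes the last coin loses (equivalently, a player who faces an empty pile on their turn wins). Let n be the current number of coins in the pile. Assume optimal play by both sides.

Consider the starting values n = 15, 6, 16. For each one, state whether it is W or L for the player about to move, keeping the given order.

Label each position W (a win for the player to move) or L (a loss). A position with no legal move is W; any other position is W exactly when some move reaches an L, and L when every move reaches a W.
n=0: no move; the opponent has just taken the last coin and therefore loses → W
n=1: →0(W) only, which is W, so L
n=2: →1(L), so W
n=3: →2(W) only, which is W, so L
n=4: →3(L), so W
n=5: →1(L), so W
n=6: →5(W), 2(W) — all W, so L
n=7: →6(L), so W
n=8: →7(W), 4(W) — all W, so L
n=9: →8(L), so W
n=10: →6(L), so W
n=11: →10(W), 7(W) — all W, so L
n=12: →11(L), so W
n=13: →12(W), 9(W) — all W, so L
n=14: →13(L), so W
n=15: →11(L), so W
n=16: →15(W), 12(W) — all W, so L

15: W, 6: L, 16: L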